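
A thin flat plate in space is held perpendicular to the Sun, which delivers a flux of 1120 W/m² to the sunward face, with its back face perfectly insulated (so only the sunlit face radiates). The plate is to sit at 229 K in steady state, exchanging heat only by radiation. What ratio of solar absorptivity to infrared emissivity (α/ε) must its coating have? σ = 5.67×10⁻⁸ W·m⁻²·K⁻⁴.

Balance: αS·A = εσ·1A·T⁴ ⇒ α/ε = σT⁴/S.
α/ε = 5.67×10⁻⁸·(229)⁴/1120 = 5.67×10⁻⁸·2.750×10⁹/1120.

α/ε ≈ 0.139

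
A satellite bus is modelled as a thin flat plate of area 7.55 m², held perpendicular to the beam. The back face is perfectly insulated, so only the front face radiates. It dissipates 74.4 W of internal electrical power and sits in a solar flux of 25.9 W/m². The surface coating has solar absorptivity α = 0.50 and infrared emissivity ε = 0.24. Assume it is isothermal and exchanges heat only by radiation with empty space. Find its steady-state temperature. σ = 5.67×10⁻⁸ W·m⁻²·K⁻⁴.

At steady state, absorbed solar power + internal power = radiated power.
Absorbed: α·S·A_cross = 0.50·25.9·7.550 = 97.77 W (cross-section A).
Total input = 97.77 + 74.4 = 172.2 W.
Radiated: εσ·A_surf·T⁴ with A_surf = A = 7.550 m².
T⁴ = 172.2/(0.24·5.67×10⁻⁸·7.550) = 1.676×10⁹ K⁴.

T ≈ 202 K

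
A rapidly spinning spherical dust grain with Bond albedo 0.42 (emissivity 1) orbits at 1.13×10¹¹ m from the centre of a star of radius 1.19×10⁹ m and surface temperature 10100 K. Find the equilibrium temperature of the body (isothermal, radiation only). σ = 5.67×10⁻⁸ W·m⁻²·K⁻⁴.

T ≈ 640 K

The star's surface emits σT_*⁴; at distance d the flux is S = σT_*⁴(R_*/d)².
S = 5.67×10⁻⁸·(10100)⁴·(1.19×10⁹/1.13×10¹¹)² = 65430 W/m².
For an isothermal sphere T⁴ = (1−a)S/(4σ) = 1.673×10¹¹ K⁴.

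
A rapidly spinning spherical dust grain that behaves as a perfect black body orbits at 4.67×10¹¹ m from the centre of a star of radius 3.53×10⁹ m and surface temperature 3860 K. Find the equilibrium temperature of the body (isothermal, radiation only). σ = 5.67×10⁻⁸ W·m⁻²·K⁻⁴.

The star's surface emits σT_*⁴; at distance d the flux is S = σT_*⁴(R_*/d)².
S = 5.67×10⁻⁸·(3860)⁴·(3.53×10⁹/4.67×10¹¹)² = 719.2 W/m².
For an isothermal sphere T⁴ = (1−a)S/(4σ) = 3.171×10⁹ K⁴.

T ≈ 237 K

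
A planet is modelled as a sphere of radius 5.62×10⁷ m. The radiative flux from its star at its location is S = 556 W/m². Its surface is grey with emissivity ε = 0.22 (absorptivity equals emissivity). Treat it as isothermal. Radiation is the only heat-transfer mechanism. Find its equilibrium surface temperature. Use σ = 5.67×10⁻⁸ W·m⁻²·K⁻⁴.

T ≈ 223 K

At equilibrium, absorbed power = emitted power.
Absorbing cross-section = πr² = 9.923×10¹⁵ m²; emitting surface = 4πr² = 3.969×10¹⁶ m² (ratio 4).
εS·A_cross = εσ·A_surf·T⁴  ⇒  T⁴ = S/(4σ)   (ε cancels).
T⁴ = 556/(4·5.67×10⁻⁸) = 2.451×10⁹ K⁴.
T = (2.451×10⁹)^(1/4).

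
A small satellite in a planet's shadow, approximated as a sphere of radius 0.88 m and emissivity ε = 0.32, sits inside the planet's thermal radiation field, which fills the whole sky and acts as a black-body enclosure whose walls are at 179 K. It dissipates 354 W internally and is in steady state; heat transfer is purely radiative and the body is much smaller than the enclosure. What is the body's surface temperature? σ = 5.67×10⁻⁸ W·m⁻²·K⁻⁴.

For a small grey body in a large enclosure, net radiated power = εσA(T⁴ − T_w⁴).
Steady state: P = εσA(T⁴ − T_w⁴) with A = 4πr² = 9.731 m².
T⁴ = P/(εσA) + T_w⁴ = 354/(0.32·5.67×10⁻⁸·9.731) + (179)⁴
    = 2.005×10⁹ + 1.027×10⁹ = 3.032×10⁹ K⁴.

T ≈ 235 K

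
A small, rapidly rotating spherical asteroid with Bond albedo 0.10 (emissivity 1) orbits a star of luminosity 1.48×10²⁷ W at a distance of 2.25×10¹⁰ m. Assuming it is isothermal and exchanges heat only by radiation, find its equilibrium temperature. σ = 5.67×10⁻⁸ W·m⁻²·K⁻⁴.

First find the stellar flux at distance d: S = L/(4πd²) = 1.48×10²⁷/(4π·(2.25×10¹⁰)²) = 2.326×10⁵ W/m².
For an isothermal sphere, absorbed (1−a)S·πr² = emitted σ·4πr²·T⁴, so T⁴ = (1−a)S/(4σ).
T⁴ = 0.900·2.326×10⁵/(4·5.67×10⁻⁸) = 9.232×10¹¹ K⁴.

T ≈ 980 K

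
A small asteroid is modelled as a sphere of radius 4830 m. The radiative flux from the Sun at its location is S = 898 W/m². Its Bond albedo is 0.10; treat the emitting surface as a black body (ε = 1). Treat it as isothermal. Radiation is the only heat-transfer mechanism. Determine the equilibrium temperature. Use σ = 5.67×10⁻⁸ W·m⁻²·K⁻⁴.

At equilibrium, absorbed power = emitted power.
Absorbing cross-section = πr² = 7.329×10⁷ m²; emitting surface = 4πr² = 2.932×10⁸ m² (ratio 4).
(1−a)S·A_cross = εσ·A_surf·T⁴  ⇒  T⁴ = (1−a)S/(4σ).
T⁴ = 0.900·898/(4·5.67×10⁻⁸) = 3.563×10⁹ K⁴.
T = (3.563×10⁹)^(1/4).

T ≈ 244 K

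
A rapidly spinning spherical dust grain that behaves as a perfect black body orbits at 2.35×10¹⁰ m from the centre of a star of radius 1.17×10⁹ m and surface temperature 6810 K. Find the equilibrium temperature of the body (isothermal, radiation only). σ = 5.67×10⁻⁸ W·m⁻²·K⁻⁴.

T ≈ 1070 K

The star's surface emits σT_*⁴; at distance d the flux is S = σT_*⁴(R_*/d)².
S = 5.67×10⁻⁸·(6810)⁴·(1.17×10⁹/2.35×10¹⁰)² = 3.023×10⁵ W/m².
For an isothermal sphere T⁴ = (1−a)S/(4σ) = 1.333×10¹² K⁴.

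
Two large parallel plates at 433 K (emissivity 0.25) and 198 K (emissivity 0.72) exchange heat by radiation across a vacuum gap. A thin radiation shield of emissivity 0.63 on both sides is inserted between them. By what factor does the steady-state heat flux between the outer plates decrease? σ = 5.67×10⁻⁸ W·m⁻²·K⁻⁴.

Without shield: q₀ = σΔ(T⁴)/(1/ε₁+1/ε₂−1) with denominator 4.389.
With shield the two gaps are in series; the resistances add: (1/ε₁+1/ε_s−1)+(1/ε_s+1/ε₂−1) = 4.587+1.976 = 6.563.
Heat-flux ratio q₀/q = 6.563/4.389.

factor ≈ 1.50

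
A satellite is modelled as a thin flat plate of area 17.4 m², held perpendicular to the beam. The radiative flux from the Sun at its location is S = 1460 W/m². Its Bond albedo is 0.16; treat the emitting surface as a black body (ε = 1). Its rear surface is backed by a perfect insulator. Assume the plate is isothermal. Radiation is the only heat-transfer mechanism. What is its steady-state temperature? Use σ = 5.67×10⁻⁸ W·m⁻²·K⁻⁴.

T ≈ 383 K

At equilibrium, absorbed power = emitted power.
Absorbing cross-section = A = 17.40 m²; emitting surface = A = 17.40 m² (ratio 1).
(1−a)S·A_cross = εσ·A_surf·T⁴  ⇒  T⁴ = (1−a)S/(1σ).
T⁴ = 0.840·1460/(1·5.67×10⁻⁸) = 2.163×10¹⁰ K⁴.
T = (2.163×10¹⁰)^(1/4).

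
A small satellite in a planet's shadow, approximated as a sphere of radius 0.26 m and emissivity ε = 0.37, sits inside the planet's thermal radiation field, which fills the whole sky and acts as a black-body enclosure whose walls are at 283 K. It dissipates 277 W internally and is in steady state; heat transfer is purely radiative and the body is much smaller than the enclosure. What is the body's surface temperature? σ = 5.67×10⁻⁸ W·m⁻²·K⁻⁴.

T ≈ 385 K

For a small grey body in a large enclosure, net radiated power = εσA(T⁴ − T_w⁴).
Steady state: P = εσA(T⁴ − T_w⁴) with A = 4πr² = 0.8495 m².
T⁴ = P/(εσA) + T_w⁴ = 277/(0.37·5.67×10⁻⁸·0.8495) + (283)⁴
    = 1.554×10¹⁰ + 6.414×10⁹ = 2.196×10¹⁰ K⁴.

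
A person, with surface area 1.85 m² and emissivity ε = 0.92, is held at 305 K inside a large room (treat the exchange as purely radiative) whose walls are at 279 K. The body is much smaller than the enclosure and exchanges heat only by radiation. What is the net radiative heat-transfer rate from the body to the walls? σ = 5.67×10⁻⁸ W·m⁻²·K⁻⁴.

P_net ≈ 250 W

For a small grey body in a large enclosure: P_net = εσA(T_body⁴ − T_wall⁴).
A = 1.85 m²; T_body⁴ − T_wall⁴ = 8.654×10⁹ − 6.059×10⁹ = 2.594×10⁹ K⁴.
|P_net| = 0.92·5.67×10⁻⁸·1.850·2.594×10⁹.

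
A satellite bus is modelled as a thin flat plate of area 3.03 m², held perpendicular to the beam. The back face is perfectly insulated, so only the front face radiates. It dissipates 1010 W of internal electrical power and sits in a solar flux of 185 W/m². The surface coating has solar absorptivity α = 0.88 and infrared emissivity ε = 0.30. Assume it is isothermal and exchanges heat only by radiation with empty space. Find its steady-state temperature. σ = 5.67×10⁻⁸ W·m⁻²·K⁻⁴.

T ≈ 413 K

At steady state, absorbed solar power + internal power = radiated power.
Absorbed: α·S·A_cross = 0.88·185·3.030 = 493.3 W (cross-section A).
Total input = 493.3 + 1010 = 1503 W.
Radiated: εσ·A_surf·T⁴ with A_surf = A = 3.030 m².
T⁴ = 1503/(0.30·5.67×10⁻⁸·3.030) = 2.917×10¹⁰ K⁴.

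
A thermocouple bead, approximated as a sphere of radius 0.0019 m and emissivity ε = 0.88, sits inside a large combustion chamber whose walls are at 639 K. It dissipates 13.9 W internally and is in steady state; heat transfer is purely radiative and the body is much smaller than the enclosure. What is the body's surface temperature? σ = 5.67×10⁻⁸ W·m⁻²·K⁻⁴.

T ≈ 1580 K

For a small grey body in a large enclosure, net radiated power = εσA(T⁴ − T_w⁴).
Steady state: P = εσA(T⁴ − T_w⁴) with A = 4πr² = 4.536×10⁻⁵ m².
T⁴ = P/(εσA) + T_w⁴ = 13.9/(0.88·5.67×10⁻⁸·4.536×10⁻⁵) + (639)⁴
    = 6.141×10¹² + 1.667×10¹¹ = 6.308×10¹² K⁴.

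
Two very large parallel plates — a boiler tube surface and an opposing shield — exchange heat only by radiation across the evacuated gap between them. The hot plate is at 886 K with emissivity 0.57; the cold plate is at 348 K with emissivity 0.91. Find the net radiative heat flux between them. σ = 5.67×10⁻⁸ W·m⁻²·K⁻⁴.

For two infinite grey parallel plates, q = σ(T₁⁴ − T₂⁴)/(1/ε₁ + 1/ε₂ − 1).
T₁⁴ − T₂⁴ = 6.162×10¹¹ − 1.467×10¹⁰ = 6.016×10¹¹ K⁴.
1/ε₁ + 1/ε₂ − 1 = 1.754 + 1.099 − 1 = 1.853.
q = 5.67×10⁻⁸ × 6.016×10¹¹ / 1.853.

q ≈ 18400 W/m²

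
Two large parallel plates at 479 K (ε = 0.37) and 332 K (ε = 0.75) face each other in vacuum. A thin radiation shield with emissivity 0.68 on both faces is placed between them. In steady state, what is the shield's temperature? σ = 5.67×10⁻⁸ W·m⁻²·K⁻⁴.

In steady state the net flux on the hot side equals that on the cold side.
σ(T₁⁴−T_s⁴)/D₁ = σ(T_s⁴−T₂⁴)/D₂, with D₁ = 1/ε₁+1/ε_s−1 = 3.173, D₂ = 1/ε_s+1/ε₂−1 = 1.804.
Solve for T_s⁴: T_s⁴ = (D₂·T₁⁴ + D₁·T₂⁴)/(D₁+D₂) = 2.683×10¹⁰ K⁴.

T_s ≈ 405 K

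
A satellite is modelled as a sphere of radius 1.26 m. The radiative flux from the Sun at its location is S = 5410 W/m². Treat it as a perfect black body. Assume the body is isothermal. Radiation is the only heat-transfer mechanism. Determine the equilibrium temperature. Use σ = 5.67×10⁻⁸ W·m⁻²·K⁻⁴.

At equilibrium, absorbed power = emitted power.
Absorbing cross-section = πr² = 4.988 m²; emitting surface = 4πr² = 19.95 m² (ratio 4).
S·A_cross = εσ·A_surf·T⁴  ⇒  T⁴ = S/(4σ).
T⁴ = 1.00·5410/(4·5.67×10⁻⁸) = 2.385×10¹⁰ K⁴.
T = (2.385×10¹⁰)^(1/4).

T ≈ 393 K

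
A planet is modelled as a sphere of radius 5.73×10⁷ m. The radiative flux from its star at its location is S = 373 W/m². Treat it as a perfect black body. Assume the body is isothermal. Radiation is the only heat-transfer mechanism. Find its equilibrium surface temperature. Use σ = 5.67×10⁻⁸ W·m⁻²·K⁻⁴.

T ≈ 201 K

At equilibrium, absorbed power = emitted power.
Absorbing cross-section = πr² = 1.031×10¹⁶ m²; emitting surface = 4πr² = 4.126×10¹⁶ m² (ratio 4).
S·A_cross = εσ·A_surf·T⁴  ⇒  T⁴ = S/(4σ).
T⁴ = 1.00·373/(4·5.67×10⁻⁸) = 1.645×10⁹ K⁴.
T = (1.645×10⁹)^(1/4).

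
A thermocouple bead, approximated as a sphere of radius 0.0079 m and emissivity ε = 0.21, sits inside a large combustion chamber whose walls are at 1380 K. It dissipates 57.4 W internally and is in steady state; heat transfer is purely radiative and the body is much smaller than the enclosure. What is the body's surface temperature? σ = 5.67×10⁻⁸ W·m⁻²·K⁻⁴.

T ≈ 1770 K

For a small grey body in a large enclosure, net radiated power = εσA(T⁴ − T_w⁴).
Steady state: P = εσA(T⁴ − T_w⁴) with A = 4πr² = 7.843×10⁻⁴ m².
T⁴ = P/(εσA) + T_w⁴ = 57.4/(0.21·5.67×10⁻⁸·7.843×10⁻⁴) + (1380)⁴
    = 6.147×10¹² + 3.627×10¹² = 9.773×10¹² K⁴.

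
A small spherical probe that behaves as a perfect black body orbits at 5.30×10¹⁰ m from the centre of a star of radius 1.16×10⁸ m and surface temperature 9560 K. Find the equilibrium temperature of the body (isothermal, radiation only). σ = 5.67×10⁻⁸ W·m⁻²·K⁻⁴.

T ≈ 316 K

The star's surface emits σT_*⁴; at distance d the flux is S = σT_*⁴(R_*/d)².
S = 5.67×10⁻⁸·(9560)⁴·(1.16×10⁸/5.30×10¹⁰)² = 2269 W/m².
For an isothermal sphere T⁴ = (1−a)S/(4σ) = 1.000×10¹⁰ K⁴.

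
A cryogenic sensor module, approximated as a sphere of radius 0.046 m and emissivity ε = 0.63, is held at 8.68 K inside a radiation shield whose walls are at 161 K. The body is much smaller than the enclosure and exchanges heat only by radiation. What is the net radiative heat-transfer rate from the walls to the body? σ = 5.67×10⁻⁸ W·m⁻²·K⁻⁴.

For a small grey body in a large enclosure: P_net = εσA(T_body⁴ − T_wall⁴).
A = 4πr² = 0.02659 m²; T_body⁴ − T_wall⁴ = 5676 − 6.719×10⁸ = -6.719×10⁸ K⁴.
|P_net| = 0.63·5.67×10⁻⁸·0.02659·6.719×10⁸.

P_net ≈ 0.638 W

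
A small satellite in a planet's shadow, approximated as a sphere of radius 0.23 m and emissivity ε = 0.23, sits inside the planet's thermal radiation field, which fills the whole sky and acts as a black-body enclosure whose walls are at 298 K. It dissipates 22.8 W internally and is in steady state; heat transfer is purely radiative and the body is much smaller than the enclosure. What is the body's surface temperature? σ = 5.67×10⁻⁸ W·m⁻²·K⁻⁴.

T ≈ 320 K

For a small grey body in a large enclosure, net radiated power = εσA(T⁴ − T_w⁴).
Steady state: P = εσA(T⁴ − T_w⁴) with A = 4πr² = 0.6648 m².
T⁴ = P/(εσA) + T_w⁴ = 22.8/(0.23·5.67×10⁻⁸·0.6648) + (298)⁴
    = 2.630×10⁹ + 7.886×10⁹ = 1.052×10¹⁰ K⁴.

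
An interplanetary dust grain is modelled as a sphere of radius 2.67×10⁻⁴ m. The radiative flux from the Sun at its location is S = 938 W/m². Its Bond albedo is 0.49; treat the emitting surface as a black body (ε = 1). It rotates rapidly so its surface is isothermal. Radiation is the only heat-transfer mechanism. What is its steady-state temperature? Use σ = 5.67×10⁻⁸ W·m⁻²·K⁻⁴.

T ≈ 214 K

At equilibrium, absorbed power = emitted power.
Absorbing cross-section = πr² = 2.240×10⁻⁷ m²; emitting surface = 4πr² = 8.958×10⁻⁷ m² (ratio 4).
(1−a)S·A_cross = εσ·A_surf·T⁴  ⇒  T⁴ = (1−a)S/(4σ).
T⁴ = 0.510·938/(4·5.67×10⁻⁸) = 2.109×10⁹ K⁴.
T = (2.109×10⁹)^(1/4).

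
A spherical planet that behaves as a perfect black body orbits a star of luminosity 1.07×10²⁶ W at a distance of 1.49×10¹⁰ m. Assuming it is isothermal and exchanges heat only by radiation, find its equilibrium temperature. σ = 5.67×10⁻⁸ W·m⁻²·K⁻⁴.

First find the stellar flux at distance d: S = L/(4πd²) = 1.07×10²⁶/(4π·(1.49×10¹⁰)²) = 38350 W/m².
For an isothermal sphere, absorbed (1−a)S·πr² = emitted σ·4πr²·T⁴, so T⁴ = (1−a)S/(4σ).
T⁴ = 1.00·38350/(4·5.67×10⁻⁸) = 1.691×10¹¹ K⁴.

T ≈ 641 K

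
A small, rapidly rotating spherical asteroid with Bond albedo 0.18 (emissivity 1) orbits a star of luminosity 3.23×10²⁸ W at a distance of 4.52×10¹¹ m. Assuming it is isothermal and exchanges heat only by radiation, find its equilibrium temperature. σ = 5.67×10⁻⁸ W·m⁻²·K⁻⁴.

First find the stellar flux at distance d: S = L/(4πd²) = 3.23×10²⁸/(4π·(4.52×10¹¹)²) = 12580 W/m².
For an isothermal sphere, absorbed (1−a)S·πr² = emitted σ·4πr²·T⁴, so T⁴ = (1−a)S/(4σ).
T⁴ = 0.820·12580/(4·5.67×10⁻⁸) = 4.549×10¹⁰ K⁴.

T ≈ 462 K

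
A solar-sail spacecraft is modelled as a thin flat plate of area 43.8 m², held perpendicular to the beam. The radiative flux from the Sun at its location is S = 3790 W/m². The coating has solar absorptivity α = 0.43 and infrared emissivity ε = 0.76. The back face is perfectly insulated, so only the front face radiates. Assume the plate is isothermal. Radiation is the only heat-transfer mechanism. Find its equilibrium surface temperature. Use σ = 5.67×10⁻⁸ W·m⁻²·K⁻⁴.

At equilibrium, absorbed power = emitted power.
Absorbing cross-section = A = 43.80 m²; emitting surface = A = 43.80 m² (ratio 1).
αS·A_cross = εσ·A_surf·T⁴  ⇒  T⁴ = αS/(ε·1σ).
T⁴ = 0.430·3790/(0.76·1·5.67×10⁻⁸) = 3.782×10¹⁰ K⁴.
T = (3.782×10¹⁰)^(1/4).

T ≈ 441 K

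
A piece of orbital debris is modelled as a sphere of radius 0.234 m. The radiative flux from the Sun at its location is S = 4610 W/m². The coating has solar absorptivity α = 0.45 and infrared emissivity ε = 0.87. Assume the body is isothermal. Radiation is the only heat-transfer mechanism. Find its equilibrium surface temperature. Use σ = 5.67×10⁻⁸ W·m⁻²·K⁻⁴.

T ≈ 320 K

At equilibrium, absorbed power = emitted power.
Absorbing cross-section = πr² = 0.1720 m²; emitting surface = 4πr² = 0.6881 m² (ratio 4).
αS·A_cross = εσ·A_surf·T⁴  ⇒  T⁴ = αS/(ε·4σ).
T⁴ = 0.450·4610/(0.87·4·5.67×10⁻⁸) = 1.051×10¹⁰ K⁴.
T = (1.051×10¹⁰)^(1/4).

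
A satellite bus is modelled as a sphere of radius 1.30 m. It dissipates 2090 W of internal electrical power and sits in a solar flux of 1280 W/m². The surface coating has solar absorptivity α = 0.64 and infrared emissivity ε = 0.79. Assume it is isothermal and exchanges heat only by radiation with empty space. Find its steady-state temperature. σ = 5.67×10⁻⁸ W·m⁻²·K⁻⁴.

At steady state, absorbed solar power + internal power = radiated power.
Absorbed: α·S·A_cross = 0.64·1280·5.309 = 4349 W (cross-section πr²).
Total input = 4349 + 2090 = 6439 W.
Radiated: εσ·A_surf·T⁴ with A_surf = 4πr² = 21.24 m².
T⁴ = 6439/(0.79·5.67×10⁻⁸·21.24) = 6.769×10⁹ K⁴.

T ≈ 287 K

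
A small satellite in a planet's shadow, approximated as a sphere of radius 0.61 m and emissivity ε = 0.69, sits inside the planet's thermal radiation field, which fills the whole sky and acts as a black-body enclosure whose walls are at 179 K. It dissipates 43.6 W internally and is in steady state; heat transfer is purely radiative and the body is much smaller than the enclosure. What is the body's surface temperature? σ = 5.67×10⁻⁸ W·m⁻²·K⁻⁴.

T ≈ 189 K

For a small grey body in a large enclosure, net radiated power = εσA(T⁴ − T_w⁴).
Steady state: P = εσA(T⁴ − T_w⁴) with A = 4πr² = 4.676 m².
T⁴ = P/(εσA) + T_w⁴ = 43.6/(0.69·5.67×10⁻⁸·4.676) + (179)⁴
    = 2.383×10⁸ + 1.027×10⁹ = 1.265×10⁹ K⁴.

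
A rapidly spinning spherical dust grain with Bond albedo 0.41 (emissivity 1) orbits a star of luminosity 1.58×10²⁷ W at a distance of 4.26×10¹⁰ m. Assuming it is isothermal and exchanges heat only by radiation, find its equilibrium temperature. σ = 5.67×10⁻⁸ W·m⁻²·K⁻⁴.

T ≈ 652 K

First find the stellar flux at distance d: S = L/(4πd²) = 1.58×10²⁷/(4π·(4.26×10¹⁰)²) = 69280 W/m².
For an isothermal sphere, absorbed (1−a)S·πr² = emitted σ·4πr²·T⁴, so T⁴ = (1−a)S/(4σ).
T⁴ = 0.590·69280/(4·5.67×10⁻⁸) = 1.802×10¹¹ K⁴.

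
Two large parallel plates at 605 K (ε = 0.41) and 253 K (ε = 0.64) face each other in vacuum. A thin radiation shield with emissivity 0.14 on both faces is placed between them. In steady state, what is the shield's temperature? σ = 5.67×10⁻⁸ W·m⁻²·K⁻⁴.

In steady state the net flux on the hot side equals that on the cold side.
σ(T₁⁴−T_s⁴)/D₁ = σ(T_s⁴−T₂⁴)/D₂, with D₁ = 1/ε₁+1/ε_s−1 = 8.582, D₂ = 1/ε_s+1/ε₂−1 = 7.705.
Solve for T_s⁴: T_s⁴ = (D₂·T₁⁴ + D₁·T₂⁴)/(D₁+D₂) = 6.554×10¹⁰ K⁴.

T_s ≈ 506 K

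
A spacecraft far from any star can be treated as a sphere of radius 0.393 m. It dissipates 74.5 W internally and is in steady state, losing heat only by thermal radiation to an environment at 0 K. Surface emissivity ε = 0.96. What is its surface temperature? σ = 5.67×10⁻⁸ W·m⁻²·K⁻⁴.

T ≈ 163 K

Steady state: internal power = radiated power, P = εσA T⁴.
Radiating area A = 4πr² = 1.941 m².
T⁴ = P/(εσA) = 74.5/(0.96·5.67×10⁻⁸·1.941) = 7.052×10⁸ K⁴.
T = (7.052×10⁸)^(1/4).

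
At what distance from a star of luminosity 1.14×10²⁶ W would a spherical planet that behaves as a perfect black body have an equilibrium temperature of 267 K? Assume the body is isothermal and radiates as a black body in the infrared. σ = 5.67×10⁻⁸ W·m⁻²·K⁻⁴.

d ≈ 8.87×10¹⁰ m

For an isothermal black-emitting sphere, (1−a)S·πr² = σ·4πr²·T⁴ ⇒ S = 4σT⁴/(1−a).
S = 4·5.67×10⁻⁸·(267)⁴/1.00 = 1153 W/m².
Flux falls as S = L/(4πd²), so d = √(L/(4πS)) = √(1.14×10²⁶/(4π·1153)).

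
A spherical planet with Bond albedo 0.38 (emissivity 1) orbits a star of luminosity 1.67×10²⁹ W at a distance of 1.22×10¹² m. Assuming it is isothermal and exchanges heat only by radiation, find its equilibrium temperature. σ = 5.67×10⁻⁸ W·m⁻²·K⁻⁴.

First find the stellar flux at distance d: S = L/(4πd²) = 1.67×10²⁹/(4π·(1.22×10¹²)²) = 8929 W/m².
For an isothermal sphere, absorbed (1−a)S·πr² = emitted σ·4πr²·T⁴, so T⁴ = (1−a)S/(4σ).
T⁴ = 0.620·8929/(4·5.67×10⁻⁸) = 2.441×10¹⁰ K⁴.

T ≈ 395 K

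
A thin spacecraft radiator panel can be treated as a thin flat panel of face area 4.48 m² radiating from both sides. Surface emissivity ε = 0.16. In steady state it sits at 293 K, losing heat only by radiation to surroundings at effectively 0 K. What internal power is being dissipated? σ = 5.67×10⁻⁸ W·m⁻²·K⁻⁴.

Steady state: P = εσA T⁴.
A = 2·4.48 = 8.960 m²; T⁴ = (293)⁴ = 7.370×10⁹ K⁴.
P = 0.16 × 5.67×10⁻⁸ × 8.960 × 7.370×10⁹.

P ≈ 599 W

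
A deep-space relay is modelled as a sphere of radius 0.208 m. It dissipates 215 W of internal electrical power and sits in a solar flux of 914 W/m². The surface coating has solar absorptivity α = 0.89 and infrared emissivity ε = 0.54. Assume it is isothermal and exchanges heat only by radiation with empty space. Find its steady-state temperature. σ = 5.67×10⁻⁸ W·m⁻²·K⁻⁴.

At steady state, absorbed solar power + internal power = radiated power.
Absorbed: α·S·A_cross = 0.89·914·0.1359 = 110.6 W (cross-section πr²).
Total input = 110.6 + 215 = 325.6 W.
Radiated: εσ·A_surf·T⁴ with A_surf = 4πr² = 0.5437 m².
T⁴ = 325.6/(0.54·5.67×10⁻⁸·0.5437) = 1.956×10¹⁰ K⁴.

T ≈ 374 K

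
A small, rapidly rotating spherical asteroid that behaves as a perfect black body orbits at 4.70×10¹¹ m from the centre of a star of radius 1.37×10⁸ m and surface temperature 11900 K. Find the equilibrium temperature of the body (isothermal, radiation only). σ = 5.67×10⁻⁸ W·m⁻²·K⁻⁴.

T ≈ 144 K

The star's surface emits σT_*⁴; at distance d the flux is S = σT_*⁴(R_*/d)².
S = 5.67×10⁻⁸·(11900)⁴·(1.37×10⁸/4.70×10¹¹)² = 96.61 W/m².
For an isothermal sphere T⁴ = (1−a)S/(4σ) = 4.260×10⁸ K⁴.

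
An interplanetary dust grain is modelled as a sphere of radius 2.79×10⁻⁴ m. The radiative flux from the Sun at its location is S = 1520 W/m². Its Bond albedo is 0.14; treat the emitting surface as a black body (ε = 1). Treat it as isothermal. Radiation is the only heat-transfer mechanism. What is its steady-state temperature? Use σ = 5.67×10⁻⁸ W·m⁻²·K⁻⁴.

At equilibrium, absorbed power = emitted power.
Absorbing cross-section = πr² = 2.445×10⁻⁷ m²; emitting surface = 4πr² = 9.782×10⁻⁷ m² (ratio 4).
(1−a)S·A_cross = εσ·A_surf·T⁴  ⇒  T⁴ = (1−a)S/(4σ).
T⁴ = 0.860·1520/(4·5.67×10⁻⁸) = 5.764×10⁹ K⁴.
T = (5.764×10⁹)^(1/4).

T ≈ 276 K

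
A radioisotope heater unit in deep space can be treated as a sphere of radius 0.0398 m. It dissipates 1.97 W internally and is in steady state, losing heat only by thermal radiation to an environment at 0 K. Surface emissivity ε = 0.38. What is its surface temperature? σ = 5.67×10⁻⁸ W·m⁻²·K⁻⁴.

Steady state: internal power = radiated power, P = εσA T⁴.
Radiating area A = 4πr² = 0.01991 m².
T⁴ = P/(εσA) = 1.97/(0.38·5.67×10⁻⁸·0.01991) = 4.593×10⁹ K⁴.
T = (4.593×10⁹)^(1/4).

T ≈ 260 K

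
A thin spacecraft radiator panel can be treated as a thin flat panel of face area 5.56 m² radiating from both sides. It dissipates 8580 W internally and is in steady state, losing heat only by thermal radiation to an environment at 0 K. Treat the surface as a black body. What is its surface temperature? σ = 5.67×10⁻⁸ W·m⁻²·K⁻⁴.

Steady state: internal power = radiated power, P = εσA T⁴.
Radiating area A = 2·5.56 = 11.12 m².
T⁴ = P/(εσA) = 8580/(1.0·5.67×10⁻⁸·11.12) = 1.361×10¹⁰ K⁴.
T = (1.361×10¹⁰)^(1/4).

T ≈ 342 K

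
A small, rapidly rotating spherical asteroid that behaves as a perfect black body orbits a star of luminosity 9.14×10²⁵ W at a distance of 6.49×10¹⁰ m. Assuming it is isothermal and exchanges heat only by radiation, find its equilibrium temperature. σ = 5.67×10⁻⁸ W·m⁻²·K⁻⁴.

First find the stellar flux at distance d: S = L/(4πd²) = 9.14×10²⁵/(4π·(6.49×10¹⁰)²) = 1727 W/m².
For an isothermal sphere, absorbed (1−a)S·πr² = emitted σ·4πr²·T⁴, so T⁴ = (1−a)S/(4σ).
T⁴ = 1.00·1727/(4·5.67×10⁻⁸) = 7.614×10⁹ K⁴.

T ≈ 295 K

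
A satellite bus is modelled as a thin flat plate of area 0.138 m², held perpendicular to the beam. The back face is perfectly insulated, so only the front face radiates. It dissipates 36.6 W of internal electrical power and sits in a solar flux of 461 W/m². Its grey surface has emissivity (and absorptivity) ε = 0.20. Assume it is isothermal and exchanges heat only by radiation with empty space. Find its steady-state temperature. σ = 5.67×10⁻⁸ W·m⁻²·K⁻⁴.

At steady state, absorbed solar power + internal power = radiated power.
Absorbed: α·S·A_cross = 0.20·461·0.1380 = 12.72 W (cross-section A).
Total input = 12.72 + 36.6 = 49.32 W.
Radiated: εσ·A_surf·T⁴ with A_surf = A = 0.1380 m².
T⁴ = 49.32/(0.20·5.67×10⁻⁸·0.1380) = 3.152×10¹⁰ K⁴.

T ≈ 421 K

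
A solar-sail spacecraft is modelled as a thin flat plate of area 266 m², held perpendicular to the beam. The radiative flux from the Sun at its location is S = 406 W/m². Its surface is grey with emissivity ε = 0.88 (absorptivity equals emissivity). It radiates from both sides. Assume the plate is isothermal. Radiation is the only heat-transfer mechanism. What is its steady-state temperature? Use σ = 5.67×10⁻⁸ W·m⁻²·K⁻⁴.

T ≈ 245 K

At equilibrium, absorbed power = emitted power.
Absorbing cross-section = A = 266.0 m²; emitting surface = 2A = 532.0 m² (ratio 2).
εS·A_cross = εσ·A_surf·T⁴  ⇒  T⁴ = S/(2σ)   (ε cancels).
T⁴ = 406/(2·5.67×10⁻⁸) = 3.580×10⁹ K⁴.
T = (3.580×10⁹)^(1/4).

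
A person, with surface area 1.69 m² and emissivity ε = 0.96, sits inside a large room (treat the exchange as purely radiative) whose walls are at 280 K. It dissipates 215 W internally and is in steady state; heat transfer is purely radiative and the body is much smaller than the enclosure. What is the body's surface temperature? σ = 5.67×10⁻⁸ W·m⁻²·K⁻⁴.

T ≈ 303 K

For a small grey body in a large enclosure, net radiated power = εσA(T⁴ − T_w⁴).
Steady state: P = εσA(T⁴ − T_w⁴) with A = 1.69 m².
T⁴ = P/(εσA) + T_w⁴ = 215/(0.96·5.67×10⁻⁸·1.690) + (280)⁴
    = 2.337×10⁹ + 6.147×10⁹ = 8.484×10⁹ K⁴.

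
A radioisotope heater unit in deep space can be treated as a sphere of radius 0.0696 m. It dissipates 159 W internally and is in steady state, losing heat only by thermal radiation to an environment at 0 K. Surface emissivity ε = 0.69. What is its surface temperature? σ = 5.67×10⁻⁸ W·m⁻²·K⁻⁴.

Steady state: internal power = radiated power, P = εσA T⁴.
Radiating area A = 4πr² = 0.06087 m².
T⁴ = P/(εσA) = 159/(0.69·5.67×10⁻⁸·0.06087) = 6.676×10¹⁰ K⁴.
T = (6.676×10¹⁰)^(1/4).

T ≈ 508 K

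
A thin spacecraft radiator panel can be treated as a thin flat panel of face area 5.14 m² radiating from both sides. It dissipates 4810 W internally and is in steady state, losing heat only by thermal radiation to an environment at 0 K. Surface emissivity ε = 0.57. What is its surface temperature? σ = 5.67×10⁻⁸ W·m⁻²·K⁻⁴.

Steady state: internal power = radiated power, P = εσA T⁴.
Radiating area A = 2·5.14 = 10.28 m².
T⁴ = P/(εσA) = 4810/(0.57·5.67×10⁻⁸·10.28) = 1.448×10¹⁰ K⁴.
T = (1.448×10¹⁰)^(1/4).

T ≈ 347 K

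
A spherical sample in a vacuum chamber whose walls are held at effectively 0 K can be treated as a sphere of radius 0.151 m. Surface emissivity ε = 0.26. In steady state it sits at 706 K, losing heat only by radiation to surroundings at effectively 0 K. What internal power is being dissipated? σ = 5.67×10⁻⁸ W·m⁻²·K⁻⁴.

P ≈ 1050 W

Steady state: P = εσA T⁴.
A = 4πr² = 0.2865 m²; T⁴ = (706)⁴ = 2.484×10¹¹ K⁴.
P = 0.26 × 5.67×10⁻⁸ × 0.2865 × 2.484×10¹¹.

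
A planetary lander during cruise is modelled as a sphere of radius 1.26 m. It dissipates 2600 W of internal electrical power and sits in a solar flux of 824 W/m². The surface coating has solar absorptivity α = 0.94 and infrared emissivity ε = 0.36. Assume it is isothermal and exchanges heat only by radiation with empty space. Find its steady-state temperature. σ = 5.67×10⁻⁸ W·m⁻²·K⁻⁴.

T ≈ 355 K

At steady state, absorbed solar power + internal power = radiated power.
Absorbed: α·S·A_cross = 0.94·824·4.988 = 3863 W (cross-section πr²).
Total input = 3863 + 2600 = 6463 W.
Radiated: εσ·A_surf·T⁴ with A_surf = 4πr² = 19.95 m².
T⁴ = 6463/(0.36·5.67×10⁻⁸·19.95) = 1.587×10¹⁰ K⁴.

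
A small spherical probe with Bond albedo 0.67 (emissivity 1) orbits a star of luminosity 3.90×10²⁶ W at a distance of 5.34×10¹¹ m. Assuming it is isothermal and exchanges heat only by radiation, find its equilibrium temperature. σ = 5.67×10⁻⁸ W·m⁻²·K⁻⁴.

T ≈ 112 K

First find the stellar flux at distance d: S = L/(4πd²) = 3.90×10²⁶/(4π·(5.34×10¹¹)²) = 108.8 W/m².
For an isothermal sphere, absorbed (1−a)S·πr² = emitted σ·4πr²·T⁴, so T⁴ = (1−a)S/(4σ).
T⁴ = 0.330·108.8/(4·5.67×10⁻⁸) = 1.584×10⁸ K⁴.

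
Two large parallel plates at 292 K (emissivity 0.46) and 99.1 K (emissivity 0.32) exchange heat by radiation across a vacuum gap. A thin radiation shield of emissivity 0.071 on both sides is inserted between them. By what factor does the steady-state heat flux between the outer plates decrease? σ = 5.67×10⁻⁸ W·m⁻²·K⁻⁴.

factor ≈ 7.32

Without shield: q₀ = σΔ(T⁴)/(1/ε₁+1/ε₂−1) with denominator 4.299.
With shield the two gaps are in series; the resistances add: (1/ε₁+1/ε_s−1)+(1/ε_s+1/ε₂−1) = 15.26+16.21 = 31.47.
Heat-flux ratio q₀/q = 31.47/4.299.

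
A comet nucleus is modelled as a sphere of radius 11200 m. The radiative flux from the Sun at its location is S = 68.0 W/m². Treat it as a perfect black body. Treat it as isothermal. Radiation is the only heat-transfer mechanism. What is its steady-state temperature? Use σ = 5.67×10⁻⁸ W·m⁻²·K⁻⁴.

T ≈ 132 K

At equilibrium, absorbed power = emitted power.
Absorbing cross-section = πr² = 3.941×10⁸ m²; emitting surface = 4πr² = 1.576×10⁹ m² (ratio 4).
S·A_cross = εσ·A_surf·T⁴  ⇒  T⁴ = S/(4σ).
T⁴ = 1.00·68.0/(4·5.67×10⁻⁸) = 2.998×10⁸ K⁴.
T = (2.998×10⁸)^(1/4).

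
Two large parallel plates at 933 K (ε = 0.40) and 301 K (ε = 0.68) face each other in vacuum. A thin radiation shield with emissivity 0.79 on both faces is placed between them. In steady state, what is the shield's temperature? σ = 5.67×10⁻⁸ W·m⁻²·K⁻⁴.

T_s ≈ 738 K

In steady state the net flux on the hot side equals that on the cold side.
σ(T₁⁴−T_s⁴)/D₁ = σ(T_s⁴−T₂⁴)/D₂, with D₁ = 1/ε₁+1/ε_s−1 = 2.766, D₂ = 1/ε_s+1/ε₂−1 = 1.736.
Solve for T_s⁴: T_s⁴ = (D₂·T₁⁴ + D₁·T₂⁴)/(D₁+D₂) = 2.973×10¹¹ K⁴.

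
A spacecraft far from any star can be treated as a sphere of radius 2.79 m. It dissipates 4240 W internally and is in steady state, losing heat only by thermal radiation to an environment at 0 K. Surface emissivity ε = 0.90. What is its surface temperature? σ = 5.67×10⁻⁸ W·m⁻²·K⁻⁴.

T ≈ 171 K

Steady state: internal power = radiated power, P = εσA T⁴.
Radiating area A = 4πr² = 97.82 m².
T⁴ = P/(εσA) = 4240/(0.90·5.67×10⁻⁸·97.82) = 8.494×10⁸ K⁴.
T = (8.494×10⁸)^(1/4).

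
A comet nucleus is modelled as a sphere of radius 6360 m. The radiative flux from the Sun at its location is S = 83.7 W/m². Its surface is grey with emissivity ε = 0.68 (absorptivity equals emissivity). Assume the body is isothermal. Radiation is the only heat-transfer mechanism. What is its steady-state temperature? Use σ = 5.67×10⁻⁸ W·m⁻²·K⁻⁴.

At equilibrium, absorbed power = emitted power.
Absorbing cross-section = πr² = 1.271×10⁸ m²; emitting surface = 4πr² = 5.083×10⁸ m² (ratio 4).
εS·A_cross = εσ·A_surf·T⁴  ⇒  T⁴ = S/(4σ)   (ε cancels).
T⁴ = 83.7/(4·5.67×10⁻⁸) = 3.690×10⁸ K⁴.
T = (3.690×10⁸)^(1/4).

T ≈ 139 K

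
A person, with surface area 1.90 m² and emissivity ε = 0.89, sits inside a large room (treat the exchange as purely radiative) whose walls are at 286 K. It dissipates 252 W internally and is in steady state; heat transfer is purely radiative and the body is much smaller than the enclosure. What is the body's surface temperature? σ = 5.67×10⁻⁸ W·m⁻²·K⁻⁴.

T ≈ 311 K

For a small grey body in a large enclosure, net radiated power = εσA(T⁴ − T_w⁴).
Steady state: P = εσA(T⁴ − T_w⁴) with A = 1.90 m².
T⁴ = P/(εσA) + T_w⁴ = 252/(0.89·5.67×10⁻⁸·1.900) + (286)⁴
    = 2.628×10⁹ + 6.691×10⁹ = 9.319×10⁹ K⁴.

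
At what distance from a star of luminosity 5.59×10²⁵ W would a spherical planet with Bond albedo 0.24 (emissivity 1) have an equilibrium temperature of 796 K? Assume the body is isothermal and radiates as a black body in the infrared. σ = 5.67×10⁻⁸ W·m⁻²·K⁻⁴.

For an isothermal black-emitting sphere, (1−a)S·πr² = σ·4πr²·T⁴ ⇒ S = 4σT⁴/(1−a).
S = 4·5.67×10⁻⁸·(796)⁴/0.760 = 1.198×10⁵ W/m².
Flux falls as S = L/(4πd²), so d = √(L/(4πS)) = √(5.59×10²⁵/(4π·1.198×10⁵)).

d ≈ 6.09×10⁹ m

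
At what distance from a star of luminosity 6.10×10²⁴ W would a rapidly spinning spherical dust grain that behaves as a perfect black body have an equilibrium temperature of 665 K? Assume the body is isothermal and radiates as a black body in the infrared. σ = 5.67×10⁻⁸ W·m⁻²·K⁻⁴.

For an isothermal black-emitting sphere, (1−a)S·πr² = σ·4πr²·T⁴ ⇒ S = 4σT⁴/(1−a).
S = 4·5.67×10⁻⁸·(665)⁴/1.00 = 44350 W/m².
Flux falls as S = L/(4πd²), so d = √(L/(4πS)) = √(6.10×10²⁴/(4π·44350)).

d ≈ 3.31×10⁹ m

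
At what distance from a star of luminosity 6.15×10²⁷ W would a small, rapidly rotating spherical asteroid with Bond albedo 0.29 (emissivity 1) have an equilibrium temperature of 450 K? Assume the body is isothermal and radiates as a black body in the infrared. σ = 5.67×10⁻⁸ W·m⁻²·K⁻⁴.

d ≈ 1.93×10¹¹ m

For an isothermal black-emitting sphere, (1−a)S·πr² = σ·4πr²·T⁴ ⇒ S = 4σT⁴/(1−a).
S = 4·5.67×10⁻⁸·(450)⁴/0.710 = 13100 W/m².
Flux falls as S = L/(4πd²), so d = √(L/(4πS)) = √(6.15×10²⁷/(4π·13100)).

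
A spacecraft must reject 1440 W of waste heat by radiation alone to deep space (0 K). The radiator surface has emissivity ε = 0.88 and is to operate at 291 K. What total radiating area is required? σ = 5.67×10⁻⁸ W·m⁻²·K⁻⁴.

A ≈ 4.02 m²

P = εσA T⁴ ⇒ A = P/(εσT⁴).
T⁴ = 7.171×10⁹ K⁴.
A = 1440/(0.88 × 5.67×10⁻⁸ × 7.171×10⁹).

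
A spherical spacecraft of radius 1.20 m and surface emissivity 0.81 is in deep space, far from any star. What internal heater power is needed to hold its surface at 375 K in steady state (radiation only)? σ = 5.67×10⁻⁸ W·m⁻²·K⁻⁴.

P ≈ 16400 W

P = εσ·4πr²·T⁴.
4πr² = 18.10 m²; T⁴ = 1.978×10¹⁰ K⁴.
P = 0.81·5.67×10⁻⁸·18.10·1.978×10¹⁰.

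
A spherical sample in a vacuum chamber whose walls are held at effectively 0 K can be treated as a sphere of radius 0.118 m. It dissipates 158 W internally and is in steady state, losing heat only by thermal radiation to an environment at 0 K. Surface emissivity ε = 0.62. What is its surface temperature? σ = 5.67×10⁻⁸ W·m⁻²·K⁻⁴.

T ≈ 400 K

Steady state: internal power = radiated power, P = εσA T⁴.
Radiating area A = 4πr² = 0.1750 m².
T⁴ = P/(εσA) = 158/(0.62·5.67×10⁻⁸·0.1750) = 2.569×10¹⁰ K⁴.
T = (2.569×10¹⁰)^(1/4).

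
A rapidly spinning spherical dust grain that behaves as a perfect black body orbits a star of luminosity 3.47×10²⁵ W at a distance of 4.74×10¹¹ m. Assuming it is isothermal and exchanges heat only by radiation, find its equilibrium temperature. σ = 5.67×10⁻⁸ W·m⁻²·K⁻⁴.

T ≈ 85.8 K

First find the stellar flux at distance d: S = L/(4πd²) = 3.47×10²⁵/(4π·(4.74×10¹¹)²) = 12.29 W/m².
For an isothermal sphere, absorbed (1−a)S·πr² = emitted σ·4πr²·T⁴, so T⁴ = (1−a)S/(4σ).
T⁴ = 1.00·12.29/(4·5.67×10⁻⁸) = 5.419×10⁷ K⁴.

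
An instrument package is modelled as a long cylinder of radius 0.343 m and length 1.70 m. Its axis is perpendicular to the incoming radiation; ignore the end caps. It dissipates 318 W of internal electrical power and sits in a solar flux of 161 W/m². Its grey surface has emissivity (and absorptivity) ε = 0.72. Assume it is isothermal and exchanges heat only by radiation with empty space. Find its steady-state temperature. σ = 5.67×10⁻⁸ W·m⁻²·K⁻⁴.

T ≈ 235 K

At steady state, absorbed solar power + internal power = radiated power.
Absorbed: α·S·A_cross = 0.72·161·1.166 = 135.2 W (cross-section 2rL).
Total input = 135.2 + 318 = 453.2 W.
Radiated: εσ·A_surf·T⁴ with A_surf = 2πrL = 3.664 m².
T⁴ = 453.2/(0.72·5.67×10⁻⁸·3.664) = 3.030×10⁹ K⁴.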